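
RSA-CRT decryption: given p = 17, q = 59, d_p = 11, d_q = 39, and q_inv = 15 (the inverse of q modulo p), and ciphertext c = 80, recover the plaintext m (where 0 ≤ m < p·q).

363

m₁ = c^(d_p) mod p: c ≡ 12 (mod 17), and 12^11 mod 17 = 6.
m₂ = c^(d_q) mod q: c ≡ 21 (mod 59), and 21^39 mod 59 = 9.
h = q_inv·(m₁ − m₂) mod p = 15·(6 − 9) mod 17 = 6.
m = m₂ + h·q = 9 + 6·59 = 363.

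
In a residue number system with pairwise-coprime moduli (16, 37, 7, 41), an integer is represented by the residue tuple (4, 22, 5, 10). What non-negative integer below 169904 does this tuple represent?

65364

The moduli are pairwise coprime; N = 16·37·7·41 = 169904.
N/16 = 10619; 10619 ≡ 11 (mod 16); 11·3 ≡ 1, so inverse 3.
N/37 = 4592; 4592 ≡ 4 (mod 37); 4·28 ≡ 1, so inverse 28.
N/7 = 24272; 24272 ≡ 3 (mod 7); 3·5 ≡ 1, so inverse 5.
N/41 = 4144; 4144 ≡ 3 (mod 41); 3·14 ≡ 1, so inverse 14.
x ≡ 4·10619·3 + 22·4592·28 + 5·24272·5 + 10·4144·14 = 4143060.
4143060 mod 169904 = 65364.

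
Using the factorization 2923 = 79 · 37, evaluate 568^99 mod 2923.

2806

Mod 79: 568 ≡ 15; by Fermat, exponent reduces to 99 mod 78 = 21; 15^21 ≡ 41 (mod 79).
Mod 37: 568 ≡ 13; by Fermat, exponent reduces to 99 mod 36 = 27; 13^27 ≡ 31 (mod 37).
Combine by CRT: x ≡ 41 (mod 79), x ≡ 31 (mod 37) ⇒ x ≡ 2806 (mod 2923).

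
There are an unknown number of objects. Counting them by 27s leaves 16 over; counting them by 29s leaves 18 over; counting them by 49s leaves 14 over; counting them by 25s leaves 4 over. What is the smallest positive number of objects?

747754

The moduli are pairwise coprime; M = 27·29·49·25 = 959175.
M/27 = 35525; 35525 ≡ 20 (mod 27); 20·23 ≡ 1, so inverse 23.
M/29 = 33075; 33075 ≡ 15 (mod 29); 15·2 ≡ 1, so inverse 2.
M/49 = 19575; 19575 ≡ 24 (mod 49); 24·47 ≡ 1, so inverse 47.
M/25 = 38367; 38367 ≡ 17 (mod 25); 17·3 ≡ 1, so inverse 3.
N ≡ 16·35525·23 + 18·33075·2 + 14·19575·47 + 4·38367·3 = 27604654.
27604654 mod 959175 = 747754.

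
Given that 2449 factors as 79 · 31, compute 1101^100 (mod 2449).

Mod 79: 1101 ≡ 74; by Fermat, exponent reduces to 100 mod 78 = 22; 74^22 ≡ 26 (mod 79).
Mod 31: 1101 ≡ 16; by Fermat, exponent reduces to 100 mod 30 = 10; 16^10 ≡ 1 (mod 31).
Combine by CRT: x ≡ 26 (mod 79), x ≡ 1 (mod 31) ⇒ x ≡ 342 (mod 2449).

342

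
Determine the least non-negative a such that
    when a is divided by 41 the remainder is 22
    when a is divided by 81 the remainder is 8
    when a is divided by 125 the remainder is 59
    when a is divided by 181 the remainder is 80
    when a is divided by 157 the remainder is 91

2323403684

The moduli are pairwise coprime; N = 41·81·125·181·157 = 11796607125.
N/41 = 287722125; 287722125 ≡ 33 (mod 41); 33·5 ≡ 1, so inverse 5.
N/81 = 145637125; 145637125 ≡ 16 (mod 81); 16·76 ≡ 1, so inverse 76.
N/125 = 94372857; 94372857 ≡ 107 (mod 125); 107·118 ≡ 1, so inverse 118.
N/181 = 65174625; 65174625 ≡ 145 (mod 181); 145·5 ≡ 1, so inverse 5.
N/157 = 75137625; 75137625 ≡ 94 (mod 157); 94·152 ≡ 1, so inverse 152.
a ≡ 22·287722125·5 + 8·145637125·76 + 59·94372857·118 + 80·65174625·5 + 91·75137625·152 = 1842594115184.
1842594115184 mod 11796607125 = 2323403684.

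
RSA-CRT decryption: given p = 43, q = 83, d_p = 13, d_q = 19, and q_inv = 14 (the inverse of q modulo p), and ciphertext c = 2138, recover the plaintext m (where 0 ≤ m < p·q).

943

m₁ = c^(d_p) mod p: c ≡ 31 (mod 43), and 31^13 mod 43 = 40.
m₂ = c^(d_q) mod q: c ≡ 63 (mod 83), and 63^19 mod 83 = 30.
h = q_inv·(m₁ − m₂) mod p = 14·(40 − 30) mod 43 = 11.
m = m₂ + h·q = 30 + 11·83 = 943.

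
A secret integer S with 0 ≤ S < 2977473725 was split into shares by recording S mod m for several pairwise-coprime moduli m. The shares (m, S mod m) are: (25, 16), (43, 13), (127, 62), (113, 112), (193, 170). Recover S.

The moduli are pairwise coprime; N = 25·43·127·113·193 = 2977473725.
N/25 = 119098949; 119098949 ≡ 24 (mod 25); 24·24 ≡ 1, so inverse 24.
N/43 = 69243575; 69243575 ≡ 30 (mod 43); 30·33 ≡ 1, so inverse 33.
N/127 = 23444675; 23444675 ≡ 94 (mod 127); 94·50 ≡ 1, so inverse 50.
N/113 = 26349325; 26349325 ≡ 98 (mod 113); 98·15 ≡ 1, so inverse 15.
N/193 = 15427325; 15427325 ≡ 63 (mod 193); 63·144 ≡ 1, so inverse 144.
S ≡ 16·119098949·24 + 13·69243575·33 + 62·23444675·50 + 112·26349325·15 + 170·15427325·144 = 570045764591.
570045764591 mod 2977473725 = 1348283116.

1348283116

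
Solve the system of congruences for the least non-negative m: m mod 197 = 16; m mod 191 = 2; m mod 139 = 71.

1115824

From m ≡ 16 (mod 197) write m = 16 + 197t. Substituting into m ≡ 2 (mod 191) gives 197t ≡ 177 (mod 191), and since 6⁻¹ ≡ 32 (mod 191), t ≡ 125. Hence m ≡ 16 + 197·125 = 24641 (mod 37627).
From m ≡ 24641 (mod 37627) write m = 24641 + 37627t. Substituting into m ≡ 71 (mod 139) gives 37627t ≡ 33 (mod 139), and since 97⁻¹ ≡ 43 (mod 139), t ≡ 29. Hence m ≡ 24641 + 37627·29 = 1115824 (mod 5230153).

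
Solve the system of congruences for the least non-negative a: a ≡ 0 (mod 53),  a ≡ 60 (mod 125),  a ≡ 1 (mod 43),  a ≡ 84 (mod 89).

The moduli are pairwise coprime; N = 53·125·43·89 = 25353875.
N/53 = 478375; 478375 ≡ 50 (mod 53); 50·35 ≡ 1, so inverse 35.
N/125 = 202831; 202831 ≡ 81 (mod 125); 81·71 ≡ 1, so inverse 71.
N/43 = 589625; 589625 ≡ 9 (mod 43); 9·24 ≡ 1, so inverse 24.
N/89 = 284875; 284875 ≡ 75 (mod 89); 75·19 ≡ 1, so inverse 19.
a ≡ 0·478375·35 + 60·202831·71 + 1·589625·24 + 84·284875·19 = 1332871560.
1332871560 mod 25353875 = 14470060.

14470060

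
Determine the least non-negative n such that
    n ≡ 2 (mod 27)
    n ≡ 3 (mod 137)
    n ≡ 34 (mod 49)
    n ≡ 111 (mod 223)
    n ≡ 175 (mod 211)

The moduli are pairwise coprime; M = 27·137·49·223·211 = 8528403303.
M/27 = 315866789; 315866789 ≡ 26 (mod 27); 26·26 ≡ 1, so inverse 26.
M/137 = 62251119; 62251119 ≡ 100 (mod 137); 100·37 ≡ 1, so inverse 37.
M/49 = 174049047; 174049047 ≡ 18 (mod 49); 18·30 ≡ 1, so inverse 30.
M/223 = 38243961; 38243961 ≡ 130 (mod 223); 130·211 ≡ 1, so inverse 211.
M/211 = 40418973; 40418973 ≡ 24 (mod 211); 24·44 ≡ 1, so inverse 44.
n ≡ 2·315866789·26 + 3·62251119·37 + 34·174049047·30 + 111·38243961·211 + 175·40418973·44 = 1407802877858.
1407802877858 mod 8528403303 = 616332863.

616332863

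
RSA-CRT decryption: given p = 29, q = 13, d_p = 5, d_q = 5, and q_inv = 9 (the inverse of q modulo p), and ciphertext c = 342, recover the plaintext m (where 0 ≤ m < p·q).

m₁ = c^(d_p) mod p: c ≡ 23 (mod 29), and 23^5 mod 29 = 25.
m₂ = c^(d_q) mod q: c ≡ 4 (mod 13), and 4^5 mod 13 = 10.
h = q_inv·(m₁ − m₂) mod p = 9·(25 − 10) mod 29 = 19.
m = m₂ + h·q = 10 + 19·13 = 257.

257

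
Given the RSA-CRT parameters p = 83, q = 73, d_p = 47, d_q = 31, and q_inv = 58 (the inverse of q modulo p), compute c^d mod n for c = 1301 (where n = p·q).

m₁ = c^(d_p) mod p: c ≡ 56 (mod 83), and 56^47 mod 83 = 22.
m₂ = c^(d_q) mod q: c ≡ 60 (mod 73), and 60^31 mod 73 = 39.
h = q_inv·(m₁ − m₂) mod p = 58·(22 − 39) mod 83 = 10.
m = m₂ + h·q = 39 + 10·73 = 769.

769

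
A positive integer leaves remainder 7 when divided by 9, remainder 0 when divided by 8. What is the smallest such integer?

16

Combine the congruences pairwise.
From a ≡ 7 (mod 9) write a = 7 + 9t. Substituting into a ≡ 0 (mod 8) gives 9t ≡ 1 (mod 8), and since 1⁻¹ ≡ 1 (mod 8), t ≡ 1. Hence a ≡ 7 + 9·1 = 16 (mod 72).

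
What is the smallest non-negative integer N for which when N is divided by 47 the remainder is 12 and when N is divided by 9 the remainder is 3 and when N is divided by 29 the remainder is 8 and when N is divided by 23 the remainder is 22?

163713

The moduli are pairwise coprime; M = 47·9·29·23 = 282141.
M/47 = 6003; 6003 ≡ 34 (mod 47); 34·18 ≡ 1, so inverse 18.
M/9 = 31349; 31349 ≡ 2 (mod 9); 2·5 ≡ 1, so inverse 5.
M/29 = 9729; 9729 ≡ 14 (mod 29); 14·27 ≡ 1, so inverse 27.
M/23 = 12267; 12267 ≡ 8 (mod 23); 8·3 ≡ 1, so inverse 3.
N ≡ 12·6003·18 + 3·31349·5 + 8·9729·27 + 22·12267·3 = 4677969.
4677969 mod 282141 = 163713.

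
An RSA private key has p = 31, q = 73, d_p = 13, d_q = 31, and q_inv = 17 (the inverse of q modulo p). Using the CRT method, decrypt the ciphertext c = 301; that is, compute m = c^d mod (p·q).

m₁ = c^(d_p) mod p: c ≡ 22 (mod 31), and 22^13 mod 31 = 13.
m₂ = c^(d_q) mod q: c ≡ 9 (mod 73), and 9^31 mod 73 = 9.
h = q_inv·(m₁ − m₂) mod p = 17·(13 − 9) mod 31 = 6.
m = m₂ + h·q = 9 + 6·73 = 447.

447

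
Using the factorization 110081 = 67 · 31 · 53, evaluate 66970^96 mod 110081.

Mod 67: 66970 ≡ 37; by Fermat, exponent reduces to 96 mod 66 = 30; 37^30 ≡ 1 (mod 67).
Mod 31: 66970 ≡ 10; by Fermat, exponent reduces to 96 mod 30 = 6; 10^6 ≡ 2 (mod 31).
Mod 53: 66970 ≡ 31; by Fermat, exponent reduces to 96 mod 52 = 44; 31^44 ≡ 10 (mod 53).
Combine by CRT: x ≡ 1 (mod 67), x ≡ 2 (mod 31), x ≡ 10 (mod 53) ⇒ x ≡ 7907 (mod 110081).

7907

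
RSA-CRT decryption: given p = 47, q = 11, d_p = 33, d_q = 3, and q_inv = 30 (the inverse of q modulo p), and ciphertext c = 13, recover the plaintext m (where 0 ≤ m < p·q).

m₁ = c^(d_p) mod p: c ≡ 13 (mod 47), and 13^33 mod 47 = 45.
m₂ = c^(d_q) mod q: c ≡ 2 (mod 11), and 2^3 mod 11 = 8.
h = q_inv·(m₁ − m₂) mod p = 30·(45 − 8) mod 47 = 29.
m = m₂ + h·q = 8 + 29·11 = 327.

327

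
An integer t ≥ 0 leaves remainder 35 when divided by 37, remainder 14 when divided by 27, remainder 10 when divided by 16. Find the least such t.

The moduli are pairwise coprime; N = 37·27·16 = 15984.
N/37 = 432; 432 ≡ 25 (mod 37); 25·3 ≡ 1, so inverse 3.
N/27 = 592; 592 ≡ 25 (mod 27); 25·13 ≡ 1, so inverse 13.
N/16 = 999; 999 ≡ 7 (mod 16); 7·7 ≡ 1, so inverse 7.
t ≡ 35·432·3 + 14·592·13 + 10·999·7 = 223034.
223034 mod 15984 = 15242.

15242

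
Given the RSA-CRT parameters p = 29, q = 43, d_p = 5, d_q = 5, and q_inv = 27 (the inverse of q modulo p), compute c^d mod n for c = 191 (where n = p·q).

1148

m₁ = c^(d_p) mod p: c ≡ 17 (mod 29), and 17^5 mod 29 = 17.
m₂ = c^(d_q) mod q: c ≡ 19 (mod 43), and 19^5 mod 43 = 30.
h = q_inv·(m₁ − m₂) mod p = 27·(17 − 30) mod 29 = 26.
m = m₂ + h·q = 30 + 26·43 = 1148.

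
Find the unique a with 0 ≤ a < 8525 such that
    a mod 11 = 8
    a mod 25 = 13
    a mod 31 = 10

5838

The moduli are pairwise coprime; N = 11·25·31 = 8525.
N/11 = 775; 775 ≡ 5 (mod 11); 5·9 ≡ 1, so inverse 9.
N/25 = 341; 341 ≡ 16 (mod 25); 16·11 ≡ 1, so inverse 11.
N/31 = 275; 275 ≡ 27 (mod 31); 27·23 ≡ 1, so inverse 23.
a ≡ 8·775·9 + 13·341·11 + 10·275·23 = 167813.
167813 mod 8525 = 5838.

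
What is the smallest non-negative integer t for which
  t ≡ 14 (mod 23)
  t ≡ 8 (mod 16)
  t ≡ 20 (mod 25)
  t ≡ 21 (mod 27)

230520

The moduli are pairwise coprime; N = 23·16·25·27 = 248400.
N/23 = 10800; 10800 ≡ 13 (mod 23); 13·16 ≡ 1, so inverse 16.
N/16 = 15525; 15525 ≡ 5 (mod 16); 5·13 ≡ 1, so inverse 13.
N/25 = 9936; 9936 ≡ 11 (mod 25); 11·16 ≡ 1, so inverse 16.
N/27 = 9200; 9200 ≡ 20 (mod 27); 20·23 ≡ 1, so inverse 23.
t ≡ 14·10800·16 + 8·15525·13 + 20·9936·16 + 21·9200·23 = 11656920.
11656920 mod 248400 = 230520.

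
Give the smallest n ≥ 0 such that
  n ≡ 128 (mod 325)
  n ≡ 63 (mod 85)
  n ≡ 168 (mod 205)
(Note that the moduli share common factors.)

gcd(325, 85) = 5 and 5 | (63 − 128), so the pair is consistent; merging gives n ≡ 3378 (mod 5525), where 5525 = lcm(325, 85).
gcd(5525, 205) = 5 and 5 | (168 − 3378), so the pair is consistent; merging gives n ≡ 191228 (mod 226525), where 226525 = lcm(5525, 205).
The solution is unique modulo lcm(325, 85, 205) = 226525.

191228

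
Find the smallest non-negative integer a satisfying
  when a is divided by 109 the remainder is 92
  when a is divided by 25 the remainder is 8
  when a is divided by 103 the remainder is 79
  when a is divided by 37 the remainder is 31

From a ≡ 92 (mod 109) write a = 92 + 109t. Substituting into a ≡ 8 (mod 25) gives 109t ≡ 16 (mod 25), and since 9⁻¹ ≡ 14 (mod 25), t ≡ 24. Hence a ≡ 92 + 109·24 = 2708 (mod 2725).
From a ≡ 2708 (mod 2725) write a = 2708 + 2725t. Substituting into a ≡ 79 (mod 103) gives 2725t ≡ 49 (mod 103), and since 47⁻¹ ≡ 57 (mod 103), t ≡ 12. Hence a ≡ 2708 + 2725·12 = 35408 (mod 280675).
From a ≡ 35408 (mod 280675) write a = 35408 + 280675t. Substituting into a ≡ 31 (mod 37) gives 280675t ≡ 32 (mod 37), and since 30⁻¹ ≡ 21 (mod 37), t ≡ 6. Hence a ≡ 35408 + 280675·6 = 1719458 (mod 10384975).

1719458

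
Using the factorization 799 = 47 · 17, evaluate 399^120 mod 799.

307

Mod 47: 399 ≡ 23; by Fermat, exponent reduces to 120 mod 46 = 28; 23^28 ≡ 25 (mod 47).
Mod 17: 399 ≡ 8; by Fermat, exponent reduces to 120 mod 16 = 8; 8^8 ≡ 1 (mod 17).
Combine by CRT: x ≡ 25 (mod 47), x ≡ 1 (mod 17) ⇒ x ≡ 307 (mod 799).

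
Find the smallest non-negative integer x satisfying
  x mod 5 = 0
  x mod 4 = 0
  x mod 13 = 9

The moduli are pairwise coprime; N = 5·4·13 = 260.
N/5 = 52; 52 ≡ 2 (mod 5); 2·3 ≡ 1, so inverse 3.
N/4 = 65; 65 ≡ 1 (mod 4), inverse 1.
N/13 = 20; 20 ≡ 7 (mod 13); 7·2 ≡ 1, so inverse 2.
x ≡ 0·52·3 + 0·65·1 + 9·20·2 = 360.
360 mod 260 = 100.

100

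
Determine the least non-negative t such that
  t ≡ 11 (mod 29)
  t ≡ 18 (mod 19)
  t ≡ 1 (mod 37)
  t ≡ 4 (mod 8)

78108

Combine the congruences pairwise.
From t ≡ 11 (mod 29) write t = 11 + 29s. Substituting into t ≡ 18 (mod 19) gives 29s ≡ 7 (mod 19), and since 10⁻¹ ≡ 2 (mod 19), s ≡ 14. Hence t ≡ 11 + 29·14 = 417 (mod 551).
From t ≡ 417 (mod 551) write t = 417 + 551s. Substituting into t ≡ 1 (mod 37) gives 551s ≡ 28 (mod 37), and since 33⁻¹ ≡ 9 (mod 37), s ≡ 30. Hence t ≡ 417 + 551·30 = 16947 (mod 20387).
From t ≡ 16947 (mod 20387) write t = 16947 + 20387s. Substituting into t ≡ 4 (mod 8) gives 20387s ≡ 1 (mod 8), and since 3⁻¹ ≡ 3 (mod 8), s ≡ 3. Hence t ≡ 16947 + 20387·3 = 78108 (mod 163096).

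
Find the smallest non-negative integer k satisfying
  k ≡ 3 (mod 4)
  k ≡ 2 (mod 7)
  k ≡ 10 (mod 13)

23

The moduli are pairwise coprime; N = 4·7·13 = 364.
N/4 = 91; 91 ≡ 3 (mod 4); 3·3 ≡ 1, so inverse 3.
N/7 = 52; 52 ≡ 3 (mod 7); 3·5 ≡ 1, so inverse 5.
N/13 = 28; 28 ≡ 2 (mod 13); 2·7 ≡ 1, so inverse 7.
k ≡ 3·91·3 + 2·52·5 + 10·28·7 = 3299.
3299 mod 364 = 23.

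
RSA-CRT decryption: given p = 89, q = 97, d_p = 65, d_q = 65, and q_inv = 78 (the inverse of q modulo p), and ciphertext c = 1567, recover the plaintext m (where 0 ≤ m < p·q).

5278

m₁ = c^(d_p) mod p: c ≡ 54 (mod 89), and 54^65 mod 89 = 27.
m₂ = c^(d_q) mod q: c ≡ 15 (mod 97), and 15^65 mod 97 = 40.
h = q_inv·(m₁ − m₂) mod p = 78·(27 − 40) mod 89 = 54.
m = m₂ + h·q = 40 + 54·97 = 5278.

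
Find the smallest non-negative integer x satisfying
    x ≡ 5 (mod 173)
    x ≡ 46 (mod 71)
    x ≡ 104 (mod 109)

316422

The moduli are pairwise coprime; N = 173·71·109 = 1338847.
N/173 = 7739; 7739 ≡ 127 (mod 173); 127·94 ≡ 1, so inverse 94.
N/71 = 18857; 18857 ≡ 42 (mod 71); 42·22 ≡ 1, so inverse 22.
N/109 = 12283; 12283 ≡ 75 (mod 109); 75·16 ≡ 1, so inverse 16.
x ≡ 5·7739·94 + 46·18857·22 + 104·12283·16 = 43159526.
43159526 mod 1338847 = 316422.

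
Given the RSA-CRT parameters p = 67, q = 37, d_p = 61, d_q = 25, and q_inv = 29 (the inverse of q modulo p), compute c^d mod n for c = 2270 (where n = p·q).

375

m₁ = c^(d_p) mod p: c ≡ 59 (mod 67), and 59^61 mod 67 = 40.
m₂ = c^(d_q) mod q: c ≡ 13 (mod 37), and 13^25 mod 37 = 5.
h = q_inv·(m₁ − m₂) mod p = 29·(40 − 5) mod 67 = 10.
m = m₂ + h·q = 5 + 10·37 = 375.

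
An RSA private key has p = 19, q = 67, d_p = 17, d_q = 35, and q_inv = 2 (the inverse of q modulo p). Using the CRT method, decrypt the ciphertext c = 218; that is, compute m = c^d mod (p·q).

758

m₁ = c^(d_p) mod p: c ≡ 9 (mod 19), and 9^17 mod 19 = 17.
m₂ = c^(d_q) mod q: c ≡ 17 (mod 67), and 17^35 mod 67 = 21.
h = q_inv·(m₁ − m₂) mod p = 2·(17 − 21) mod 19 = 11.
m = m₂ + h·q = 21 + 11·67 = 758.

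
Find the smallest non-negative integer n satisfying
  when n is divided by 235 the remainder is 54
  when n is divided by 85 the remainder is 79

Combine the congruences pairwise.
gcd(235, 85) = 5 and 5 | (79 − 54), so the pair is consistent; merging gives n ≡ 759 (mod 3995), where 3995 = lcm(235, 85).
The solution is unique modulo lcm(235, 85) = 3995.

759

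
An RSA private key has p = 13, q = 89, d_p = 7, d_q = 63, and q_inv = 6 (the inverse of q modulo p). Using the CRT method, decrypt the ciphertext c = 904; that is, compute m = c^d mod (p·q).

916

m₁ = c^(d_p) mod p: c ≡ 7 (mod 13), and 7^7 mod 13 = 6.
m₂ = c^(d_q) mod q: c ≡ 14 (mod 89), and 14^63 mod 89 = 26.
h = q_inv·(m₁ − m₂) mod p = 6·(6 − 26) mod 13 = 10.
m = m₂ + h·q = 26 + 10·89 = 916.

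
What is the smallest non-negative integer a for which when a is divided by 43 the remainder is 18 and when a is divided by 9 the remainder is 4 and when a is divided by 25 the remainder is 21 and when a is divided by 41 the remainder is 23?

From a ≡ 18 (mod 43) write a = 18 + 43t. Substituting into a ≡ 4 (mod 9) gives 43t ≡ 4 (mod 9), and since 7⁻¹ ≡ 4 (mod 9), t ≡ 7. Hence a ≡ 18 + 43·7 = 319 (mod 387).
From a ≡ 319 (mod 387) write a = 319 + 387t. Substituting into a ≡ 21 (mod 25) gives 387t ≡ 2 (mod 25), and since 12⁻¹ ≡ 23 (mod 25), t ≡ 21. Hence a ≡ 319 + 387·21 = 8446 (mod 9675).
From a ≡ 8446 (mod 9675) write a = 8446 + 9675t. Substituting into a ≡ 23 (mod 41) gives 9675t ≡ 23 (mod 41), and since 40⁻¹ ≡ 40 (mod 41), t ≡ 18. Hence a ≡ 8446 + 9675·18 = 182596 (mod 396675).

182596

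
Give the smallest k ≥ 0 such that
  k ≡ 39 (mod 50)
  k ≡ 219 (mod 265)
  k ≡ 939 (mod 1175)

31489

gcd(50, 265) = 5 and 5 | (219 − 39), so the pair is consistent; merging gives k ≡ 2339 (mod 2650), where 2650 = lcm(50, 265).
gcd(2650, 1175) = 25 and 25 | (939 − 2339), so the pair is consistent; merging gives k ≡ 31489 (mod 124550), where 124550 = lcm(2650, 1175).
The solution is unique modulo lcm(50, 265, 1175) = 124550.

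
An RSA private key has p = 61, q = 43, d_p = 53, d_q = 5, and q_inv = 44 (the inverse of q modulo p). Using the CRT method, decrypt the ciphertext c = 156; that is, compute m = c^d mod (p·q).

m₁ = c^(d_p) mod p: c ≡ 34 (mod 61), and 34^53 mod 61 = 20.
m₂ = c^(d_q) mod q: c ≡ 27 (mod 43), and 27^5 mod 43 = 22.
h = q_inv·(m₁ − m₂) mod p = 44·(20 − 22) mod 61 = 34.
m = m₂ + h·q = 22 + 34·43 = 1484.

1484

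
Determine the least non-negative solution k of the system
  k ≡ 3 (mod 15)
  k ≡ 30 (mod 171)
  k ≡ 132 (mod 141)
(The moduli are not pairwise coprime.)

15078

gcd(15, 171) = 3 and 3 | (30 − 3), so the pair is consistent; merging gives k ≡ 543 (mod 855), where 855 = lcm(15, 171).
gcd(855, 141) = 3 and 3 | (132 − 543), so the pair is consistent; merging gives k ≡ 15078 (mod 40185), where 40185 = lcm(855, 141).
The solution is unique modulo lcm(15, 171, 141) = 40185.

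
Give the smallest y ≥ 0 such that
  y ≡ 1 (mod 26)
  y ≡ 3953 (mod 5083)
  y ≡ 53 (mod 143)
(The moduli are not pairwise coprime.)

gcd(26, 5083) = 13 and 13 | (3953 − 1), so the pair is consistent; merging gives y ≡ 3953 (mod 10166), where 10166 = lcm(26, 5083).
gcd(10166, 143) = 13 and 13 | (53 − 3953), so the pair is consistent; merging gives y ≡ 85281 (mod 111826), where 111826 = lcm(10166, 143).
The solution is unique modulo lcm(26, 5083, 143) = 111826.

85281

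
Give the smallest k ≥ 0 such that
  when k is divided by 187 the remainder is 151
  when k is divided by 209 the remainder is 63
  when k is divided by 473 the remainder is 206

11558

gcd(187, 209) = 11 and 11 | (63 − 151), so the pair is consistent; merging gives k ≡ 899 (mod 3553), where 3553 = lcm(187, 209).
gcd(3553, 473) = 11 and 11 | (206 − 899), so the pair is consistent; merging gives k ≡ 11558 (mod 152779), where 152779 = lcm(3553, 473).
The solution is unique modulo lcm(187, 209, 473) = 152779.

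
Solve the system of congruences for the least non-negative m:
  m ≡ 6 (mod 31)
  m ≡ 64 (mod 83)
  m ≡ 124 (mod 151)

376718

From m ≡ 6 (mod 31) write m = 6 + 31t. Substituting into m ≡ 64 (mod 83) gives 31t ≡ 58 (mod 83), and since 31⁻¹ ≡ 75 (mod 83), t ≡ 34. Hence m ≡ 6 + 31·34 = 1060 (mod 2573).
From m ≡ 1060 (mod 2573) write m = 1060 + 2573t. Substituting into m ≡ 124 (mod 151) gives 2573t ≡ 121 (mod 151), and since 6⁻¹ ≡ 126 (mod 151), t ≡ 146. Hence m ≡ 1060 + 2573·146 = 376718 (mod 388523).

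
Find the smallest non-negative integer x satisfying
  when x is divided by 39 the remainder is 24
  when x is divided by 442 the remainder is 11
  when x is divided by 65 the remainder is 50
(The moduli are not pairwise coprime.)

3105

gcd(39, 442) = 13 and 13 | (11 − 24), so the pair is consistent; merging gives x ≡ 453 (mod 1326), where 1326 = lcm(39, 442).
gcd(1326, 65) = 13 and 13 | (50 − 453), so the pair is consistent; merging gives x ≡ 3105 (mod 6630), where 6630 = lcm(1326, 65).
The solution is unique modulo lcm(39, 442, 65) = 6630.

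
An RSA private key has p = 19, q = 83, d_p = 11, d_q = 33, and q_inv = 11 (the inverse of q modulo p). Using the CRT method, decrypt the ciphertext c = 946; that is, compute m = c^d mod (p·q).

m₁ = c^(d_p) mod p: c ≡ 15 (mod 19), and 15^11 mod 19 = 3.
m₂ = c^(d_q) mod q: c ≡ 33 (mod 83), and 33^33 mod 83 = 27.
h = q_inv·(m₁ − m₂) mod p = 11·(3 − 27) mod 19 = 2.
m = m₂ + h·q = 27 + 2·83 = 193.

193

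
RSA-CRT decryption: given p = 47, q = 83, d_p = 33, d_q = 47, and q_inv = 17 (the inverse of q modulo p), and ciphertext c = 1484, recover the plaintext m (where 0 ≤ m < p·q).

m₁ = c^(d_p) mod p: c ≡ 27 (mod 47), and 27^33 mod 47 = 25.
m₂ = c^(d_q) mod q: c ≡ 73 (mod 83), and 73^47 mod 83 = 67.
h = q_inv·(m₁ − m₂) mod p = 17·(25 − 67) mod 47 = 38.
m = m₂ + h·q = 67 + 38·83 = 3221.

3221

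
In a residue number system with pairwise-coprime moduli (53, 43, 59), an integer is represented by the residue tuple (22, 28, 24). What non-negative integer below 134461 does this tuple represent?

The moduli are pairwise coprime; N = 53·43·59 = 134461.
N/53 = 2537; 2537 ≡ 46 (mod 53); 46·15 ≡ 1, so inverse 15.
N/43 = 3127; 3127 ≡ 31 (mod 43); 31·25 ≡ 1, so inverse 25.
N/59 = 2279; 2279 ≡ 37 (mod 59); 37·8 ≡ 1, so inverse 8.
x ≡ 22·2537·15 + 28·3127·25 + 24·2279·8 = 3463678.
3463678 mod 134461 = 102153.

102153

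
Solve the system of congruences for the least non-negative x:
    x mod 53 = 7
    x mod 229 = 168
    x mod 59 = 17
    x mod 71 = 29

The moduli are pairwise coprime; N = 53·229·59·71 = 50841893.
N/53 = 959281; 959281 ≡ 34 (mod 53); 34·39 ≡ 1, so inverse 39.
N/229 = 222017; 222017 ≡ 116 (mod 229); 116·77 ≡ 1, so inverse 77.
N/59 = 861727; 861727 ≡ 32 (mod 59); 32·24 ≡ 1, so inverse 24.
N/71 = 716083; 716083 ≡ 48 (mod 71); 48·37 ≡ 1, so inverse 37.
x ≡ 7·959281·39 + 168·222017·77 + 17·861727·24 + 29·716083·37 = 4253837300.
4253837300 mod 50841893 = 33960181.

33960181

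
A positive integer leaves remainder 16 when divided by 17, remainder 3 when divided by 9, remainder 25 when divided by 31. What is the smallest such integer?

The moduli are pairwise coprime; N = 17·9·31 = 4743.
N/17 = 279; 279 ≡ 7 (mod 17); 7·5 ≡ 1, so inverse 5.
N/9 = 527; 527 ≡ 5 (mod 9); 5·2 ≡ 1, so inverse 2.
N/31 = 153; 153 ≡ 29 (mod 31); 29·15 ≡ 1, so inverse 15.
t ≡ 16·279·5 + 3·527·2 + 25·153·15 = 82857.
82857 mod 4743 = 2226.

2226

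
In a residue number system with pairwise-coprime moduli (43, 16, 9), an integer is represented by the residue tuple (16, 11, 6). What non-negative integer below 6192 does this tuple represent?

4875

The moduli are pairwise coprime; N = 43·16·9 = 6192.
N/43 = 144; 144 ≡ 15 (mod 43); 15·23 ≡ 1, so inverse 23.
N/16 = 387; 387 ≡ 3 (mod 16); 3·11 ≡ 1, so inverse 11.
N/9 = 688; 688 ≡ 4 (mod 9); 4·7 ≡ 1, so inverse 7.
x ≡ 16·144·23 + 11·387·11 + 6·688·7 = 128715.
128715 mod 6192 = 4875.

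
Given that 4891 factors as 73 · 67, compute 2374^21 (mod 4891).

Mod 73: 2374 ≡ 38; 38^21 ≡ 24 (mod 73).
Mod 67: 2374 ≡ 29; 29^21 ≡ 1 (mod 67).
Combine by CRT: x ≡ 24 (mod 73), x ≡ 1 (mod 67) ⇒ x ≡ 3820 (mod 4891).

3820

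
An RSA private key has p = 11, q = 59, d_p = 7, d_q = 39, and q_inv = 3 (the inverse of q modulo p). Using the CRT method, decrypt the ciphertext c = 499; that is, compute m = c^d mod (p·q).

357

m₁ = c^(d_p) mod p: c ≡ 4 (mod 11), and 4^7 mod 11 = 5.
m₂ = c^(d_q) mod q: c ≡ 27 (mod 59), and 27^39 mod 59 = 3.
h = q_inv·(m₁ − m₂) mod p = 3·(5 − 3) mod 11 = 6.
m = m₂ + h·q = 3 + 6·59 = 357.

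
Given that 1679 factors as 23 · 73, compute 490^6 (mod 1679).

Mod 23: 490 ≡ 7; 7^6 ≡ 4 (mod 23).
Mod 73: 490 ≡ 52; 52^6 ≡ 27 (mod 73).
Combine by CRT: x ≡ 4 (mod 23), x ≡ 27 (mod 73) ⇒ x ≡ 27 (mod 1679).

27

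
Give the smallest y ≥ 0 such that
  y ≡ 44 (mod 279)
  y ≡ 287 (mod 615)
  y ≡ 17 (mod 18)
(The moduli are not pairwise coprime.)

18737

Combine the congruences pairwise.
gcd(279, 615) = 3 and 3 | (287 − 44), so the pair is consistent; merging gives y ≡ 18737 (mod 57195), where 57195 = lcm(279, 615).
gcd(57195, 18) = 9 and 9 | (17 − 18737), so the pair is consistent; merging gives y ≡ 18737 (mod 114390), where 114390 = lcm(57195, 18).
The solution is unique modulo lcm(279, 615, 18) = 114390.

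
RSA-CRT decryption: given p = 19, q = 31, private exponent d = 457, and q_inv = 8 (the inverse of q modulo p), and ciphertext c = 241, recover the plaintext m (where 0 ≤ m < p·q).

561

d_p = d mod (p−1) = 457 mod 18 = 7; d_q = d mod (q−1) = 7.
m₁ = c^(d_p) mod p: c ≡ 13 (mod 19), and 13^7 mod 19 = 10.
m₂ = c^(d_q) mod q: c ≡ 24 (mod 31), and 24^7 mod 31 = 3.
h = q_inv·(m₁ − m₂) mod p = 8·(10 − 3) mod 19 = 18.
m = m₂ + h·q = 3 + 18·31 = 561.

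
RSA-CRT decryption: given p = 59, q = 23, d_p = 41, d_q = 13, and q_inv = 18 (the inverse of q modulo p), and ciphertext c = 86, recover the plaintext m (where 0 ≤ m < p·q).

240

m₁ = c^(d_p) mod p: c ≡ 27 (mod 59), and 27^41 mod 59 = 4.
m₂ = c^(d_q) mod q: c ≡ 17 (mod 23), and 17^13 mod 23 = 10.
h = q_inv·(m₁ − m₂) mod p = 18·(4 − 10) mod 59 = 10.
m = m₂ + h·q = 10 + 10·23 = 240.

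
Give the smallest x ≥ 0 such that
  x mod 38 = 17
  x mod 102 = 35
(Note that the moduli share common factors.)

gcd(38, 102) = 2 and 2 | (35 − 17), so the pair is consistent; merging gives x ≡ 1157 (mod 1938), where 1938 = lcm(38, 102).
The solution is unique modulo lcm(38, 102) = 1938.

1157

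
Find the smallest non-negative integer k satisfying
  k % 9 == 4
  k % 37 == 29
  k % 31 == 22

Combine the congruences pairwise.
From k ≡ 4 (mod 9) write k = 4 + 9t. Substituting into k ≡ 29 (mod 37) gives 9t ≡ 25 (mod 37), and since 9⁻¹ ≡ 33 (mod 37), t ≡ 11. Hence k ≡ 4 + 9·11 = 103 (mod 333).
From k ≡ 103 (mod 333) write k = 103 + 333t. Substituting into k ≡ 22 (mod 31) gives 333t ≡ 12 (mod 31), and since 23⁻¹ ≡ 27 (mod 31), t ≡ 14. Hence k ≡ 103 + 333·14 = 4765 (mod 10323).

4765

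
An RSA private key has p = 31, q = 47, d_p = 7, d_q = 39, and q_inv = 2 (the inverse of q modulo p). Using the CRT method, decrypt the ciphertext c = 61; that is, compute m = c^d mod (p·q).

1177

m₁ = c^(d_p) mod p: c ≡ 30 (mod 31), and 30^7 mod 31 = 30.
m₂ = c^(d_q) mod q: c ≡ 14 (mod 47), and 14^39 mod 47 = 2.
h = q_inv·(m₁ − m₂) mod p = 2·(30 − 2) mod 31 = 25.
m = m₂ + h·q = 2 + 25·47 = 1177.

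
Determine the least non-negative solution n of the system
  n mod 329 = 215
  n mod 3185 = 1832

20942

gcd(329, 3185) = 7 and 7 | (1832 − 215), so the pair is consistent; merging gives n ≡ 20942 (mod 149695), where 149695 = lcm(329, 3185).
The solution is unique modulo lcm(329, 3185) = 149695.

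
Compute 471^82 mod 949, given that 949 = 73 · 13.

692

Mod 73: 471 ≡ 33; by Fermat, exponent reduces to 82 mod 72 = 10; 33^10 ≡ 35 (mod 73).
Mod 13: 471 ≡ 3; by Fermat, exponent reduces to 82 mod 12 = 10; 3^10 ≡ 3 (mod 13).
Combine by CRT: x ≡ 35 (mod 73), x ≡ 3 (mod 13) ⇒ x ≡ 692 (mod 949).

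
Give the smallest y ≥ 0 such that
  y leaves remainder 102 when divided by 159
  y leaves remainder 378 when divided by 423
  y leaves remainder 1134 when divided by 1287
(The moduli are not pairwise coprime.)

gcd(159, 423) = 3 and 3 | (378 − 102), so the pair is consistent; merging gives y ≡ 5031 (mod 22419), where 22419 = lcm(159, 423).
gcd(22419, 1287) = 9 and 9 | (1134 − 5031), so the pair is consistent; merging gives y ≡ 430992 (mod 3205917), where 3205917 = lcm(22419, 1287).
The solution is unique modulo lcm(159, 423, 1287) = 3205917.

430992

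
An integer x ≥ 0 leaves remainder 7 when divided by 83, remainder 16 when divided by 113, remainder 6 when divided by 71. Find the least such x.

488628

From x ≡ 7 (mod 83) write x = 7 + 83t. Substituting into x ≡ 16 (mod 113) gives 83t ≡ 9 (mod 113), and since 83⁻¹ ≡ 64 (mod 113), t ≡ 11. Hence x ≡ 7 + 83·11 = 920 (mod 9379).
From x ≡ 920 (mod 9379) write x = 920 + 9379t. Substituting into x ≡ 6 (mod 71) gives 9379t ≡ 9 (mod 71), and since 7⁻¹ ≡ 61 (mod 71), t ≡ 52. Hence x ≡ 920 + 9379·52 = 488628 (mod 665909).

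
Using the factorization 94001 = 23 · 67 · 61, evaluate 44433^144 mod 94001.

Mod 23: 44433 ≡ 20; by Fermat, exponent reduces to 144 mod 22 = 12; 20^12 ≡ 3 (mod 23).
Mod 67: 44433 ≡ 12; by Fermat, exponent reduces to 144 mod 66 = 12; 12^12 ≡ 25 (mod 67).
Mod 61: 44433 ≡ 25; by Fermat, exponent reduces to 144 mod 60 = 24; 25^24 ≡ 58 (mod 61).
Combine by CRT: x ≡ 3 (mod 23), x ≡ 25 (mod 67), x ≡ 58 (mod 61) ⇒ x ≡ 26959 (mod 94001).

26959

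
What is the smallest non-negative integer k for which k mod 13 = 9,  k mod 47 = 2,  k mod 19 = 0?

From k ≡ 9 (mod 13) write k = 9 + 13t. Substituting into k ≡ 2 (mod 47) gives 13t ≡ 40 (mod 47), and since 13⁻¹ ≡ 29 (mod 47), t ≡ 32. Hence k ≡ 9 + 13·32 = 425 (mod 611).
From k ≡ 425 (mod 611) write k = 425 + 611t. Substituting into k ≡ 0 (mod 19) gives 611t ≡ 12 (mod 19), and since 3⁻¹ ≡ 13 (mod 19), t ≡ 4. Hence k ≡ 425 + 611·4 = 2869 (mod 11609).

2869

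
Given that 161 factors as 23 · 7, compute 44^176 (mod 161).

116

Mod 23: 44 ≡ 21; since 22 | 176, by Fermat 21^176 ≡ 1 (mod 23).
Mod 7: 44 ≡ 2; by Fermat, exponent reduces to 176 mod 6 = 2; 2^2 ≡ 4 (mod 7).
Combine by CRT: x ≡ 1 (mod 23), x ≡ 4 (mod 7) ⇒ x ≡ 116 (mod 161).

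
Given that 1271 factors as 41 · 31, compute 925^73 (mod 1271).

646

Mod 41: 925 ≡ 23; by Fermat, exponent reduces to 73 mod 40 = 33; 23^33 ≡ 31 (mod 41).
Mod 31: 925 ≡ 26; by Fermat, exponent reduces to 73 mod 30 = 13; 26^13 ≡ 26 (mod 31).
Combine by CRT: x ≡ 31 (mod 41), x ≡ 26 (mod 31) ⇒ x ≡ 646 (mod 1271).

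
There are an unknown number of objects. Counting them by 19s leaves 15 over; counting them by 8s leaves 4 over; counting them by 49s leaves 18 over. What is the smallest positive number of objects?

The moduli are pairwise coprime; M = 19·8·49 = 7448.
M/19 = 392; 392 ≡ 12 (mod 19); 12·8 ≡ 1, so inverse 8.
M/8 = 931; 931 ≡ 3 (mod 8); 3·3 ≡ 1, so inverse 3.
M/49 = 152; 152 ≡ 5 (mod 49); 5·10 ≡ 1, so inverse 10.
N ≡ 15·392·8 + 4·931·3 + 18·152·10 = 85572.
85572 mod 7448 = 3644.

3644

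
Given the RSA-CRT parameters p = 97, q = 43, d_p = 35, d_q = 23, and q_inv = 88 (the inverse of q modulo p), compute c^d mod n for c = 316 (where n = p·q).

2719

m₁ = c^(d_p) mod p: c ≡ 25 (mod 97), and 25^35 mod 97 = 3.
m₂ = c^(d_q) mod q: c ≡ 15 (mod 43), and 15^23 mod 43 = 10.
h = q_inv·(m₁ − m₂) mod p = 88·(3 − 10) mod 97 = 63.
m = m₂ + h·q = 10 + 63·43 = 2719.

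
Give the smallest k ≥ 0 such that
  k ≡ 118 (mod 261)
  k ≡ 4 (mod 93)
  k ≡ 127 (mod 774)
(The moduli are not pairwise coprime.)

23347

gcd(261, 93) = 3 and 3 | (4 − 118), so the pair is consistent; merging gives k ≡ 7165 (mod 8091), where 8091 = lcm(261, 93).
gcd(8091, 774) = 9 and 9 | (127 − 7165), so the pair is consistent; merging gives k ≡ 23347 (mod 695826), where 695826 = lcm(8091, 774).
The solution is unique modulo lcm(261, 93, 774) = 695826.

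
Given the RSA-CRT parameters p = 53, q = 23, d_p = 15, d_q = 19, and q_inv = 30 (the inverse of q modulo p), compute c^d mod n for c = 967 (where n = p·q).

m₁ = c^(d_p) mod p: c ≡ 13 (mod 53), and 13^15 mod 53 = 10.
m₂ = c^(d_q) mod q: c ≡ 1 (mod 23), and 1^19 mod 23 = 1.
h = q_inv·(m₁ − m₂) mod p = 30·(10 − 1) mod 53 = 5.
m = m₂ + h·q = 1 + 5·23 = 116.

116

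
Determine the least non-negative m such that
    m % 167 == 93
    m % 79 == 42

7942

From m ≡ 93 (mod 167) write m = 93 + 167t. Substituting into m ≡ 42 (mod 79) gives 167t ≡ 28 (mod 79), and since 9⁻¹ ≡ 44 (mod 79), t ≡ 47. Hence m ≡ 93 + 167·47 = 7942 (mod 13193).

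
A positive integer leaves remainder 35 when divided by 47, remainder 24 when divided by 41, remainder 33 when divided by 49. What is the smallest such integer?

From x ≡ 35 (mod 47) write x = 35 + 47t. Substituting into x ≡ 24 (mod 41) gives 47t ≡ 30 (mod 41), and since 6⁻¹ ≡ 7 (mod 41), t ≡ 5. Hence x ≡ 35 + 47·5 = 270 (mod 1927).
From x ≡ 270 (mod 1927) write x = 270 + 1927t. Substituting into x ≡ 33 (mod 49) gives 1927t ≡ 8 (mod 49), and since 16⁻¹ ≡ 46 (mod 49), t ≡ 25. Hence x ≡ 270 + 1927·25 = 48445 (mod 94423).

48445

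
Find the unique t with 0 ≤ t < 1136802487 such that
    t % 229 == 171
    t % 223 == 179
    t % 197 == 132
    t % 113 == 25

70098445

From t ≡ 171 (mod 229) write t = 171 + 229s. Substituting into t ≡ 179 (mod 223) gives 229s ≡ 8 (mod 223), and since 6⁻¹ ≡ 186 (mod 223), s ≡ 150. Hence t ≡ 171 + 229·150 = 34521 (mod 51067).
From t ≡ 34521 (mod 51067) write t = 34521 + 51067s. Substituting into t ≡ 132 (mod 197) gives 51067s ≡ 86 (mod 197), and since 44⁻¹ ≡ 103 (mod 197), s ≡ 190. Hence t ≡ 34521 + 51067·190 = 9737251 (mod 10060199).
From t ≡ 9737251 (mod 10060199) write t = 9737251 + 10060199s. Substituting into t ≡ 25 (mod 113) gives 10060199s ≡ 97 (mod 113), and since 35⁻¹ ≡ 42 (mod 113), s ≡ 6. Hence t ≡ 9737251 + 10060199·6 = 70098445 (mod 1136802487).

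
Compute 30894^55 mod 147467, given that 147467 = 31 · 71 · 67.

Mod 31: 30894 ≡ 18; by Fermat, exponent reduces to 55 mod 30 = 25; 18^25 ≡ 5 (mod 31).
Mod 71: 30894 ≡ 9; 9^55 ≡ 30 (mod 71).
Mod 67: 30894 ≡ 7; 7^55 ≡ 38 (mod 67).
Combine by CRT: x ≡ 5 (mod 31), x ≡ 30 (mod 71), x ≡ 38 (mod 67) ⇒ x ≡ 38228 (mod 147467).

38228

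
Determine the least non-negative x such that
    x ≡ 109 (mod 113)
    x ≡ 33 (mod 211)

2143

From x ≡ 109 (mod 113) write x = 109 + 113t. Substituting into x ≡ 33 (mod 211) gives 113t ≡ 135 (mod 211), and since 113⁻¹ ≡ 183 (mod 211), t ≡ 18. Hence x ≡ 109 + 113·18 = 2143 (mod 23843).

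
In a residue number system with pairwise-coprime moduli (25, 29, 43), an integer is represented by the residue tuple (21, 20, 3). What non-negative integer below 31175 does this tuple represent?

17246

The moduli are pairwise coprime; N = 25·29·43 = 31175.
N/25 = 1247; 1247 ≡ 22 (mod 25); 22·8 ≡ 1, so inverse 8.
N/29 = 1075; 1075 ≡ 2 (mod 29); 2·15 ≡ 1, so inverse 15.
N/43 = 725; 725 ≡ 37 (mod 43); 37·7 ≡ 1, so inverse 7.
x ≡ 21·1247·8 + 20·1075·15 + 3·725·7 = 547221.
547221 mod 31175 = 17246.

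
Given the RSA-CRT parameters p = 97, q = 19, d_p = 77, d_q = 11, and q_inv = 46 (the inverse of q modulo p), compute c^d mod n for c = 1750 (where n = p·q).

927

m₁ = c^(d_p) mod p: c ≡ 4 (mod 97), and 4^77 mod 97 = 54.
m₂ = c^(d_q) mod q: c ≡ 2 (mod 19), and 2^11 mod 19 = 15.
h = q_inv·(m₁ − m₂) mod p = 46·(54 − 15) mod 97 = 48.
m = m₂ + h·q = 15 + 48·19 = 927.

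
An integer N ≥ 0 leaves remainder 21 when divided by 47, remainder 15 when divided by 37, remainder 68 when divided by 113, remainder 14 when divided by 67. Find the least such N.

8524223

Combine the congruences pairwise.
From N ≡ 21 (mod 47) write N = 21 + 47t. Substituting into N ≡ 15 (mod 37) gives 47t ≡ 31 (mod 37), and since 10⁻¹ ≡ 26 (mod 37), t ≡ 29. Hence N ≡ 21 + 47·29 = 1384 (mod 1739).
From N ≡ 1384 (mod 1739) write N = 1384 + 1739t. Substituting into N ≡ 68 (mod 113) gives 1739t ≡ 40 (mod 113), and since 44⁻¹ ≡ 18 (mod 113), t ≡ 42. Hence N ≡ 1384 + 1739·42 = 74422 (mod 196507).
From N ≡ 74422 (mod 196507) write N = 74422 + 196507t. Substituting into N ≡ 14 (mod 67) gives 196507t ≡ 29 (mod 67), and since 63⁻¹ ≡ 50 (mod 67), t ≡ 43. Hence N ≡ 74422 + 196507·43 = 8524223 (mod 13165969).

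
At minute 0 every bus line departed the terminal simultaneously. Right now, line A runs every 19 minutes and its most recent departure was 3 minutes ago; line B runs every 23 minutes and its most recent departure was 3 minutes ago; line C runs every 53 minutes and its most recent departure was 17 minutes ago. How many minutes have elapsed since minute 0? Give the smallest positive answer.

21853

The moduli are pairwise coprime; N = 19·23·53 = 23161.
N/19 = 1219; 1219 ≡ 3 (mod 19); 3·13 ≡ 1, so inverse 13.
N/23 = 1007; 1007 ≡ 18 (mod 23); 18·9 ≡ 1, so inverse 9.
N/53 = 437; 437 ≡ 13 (mod 53); 13·49 ≡ 1, so inverse 49.
t ≡ 3·1219·13 + 3·1007·9 + 17·437·49 = 438751.
438751 mod 23161 = 21853.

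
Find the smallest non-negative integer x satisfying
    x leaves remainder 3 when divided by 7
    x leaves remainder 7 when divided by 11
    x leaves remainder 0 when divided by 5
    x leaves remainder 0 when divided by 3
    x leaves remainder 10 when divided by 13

5925

From x ≡ 3 (mod 7) write x = 3 + 7t. Substituting into x ≡ 7 (mod 11) gives 7t ≡ 4 (mod 11), and since 7⁻¹ ≡ 8 (mod 11), t ≡ 10. Hence x ≡ 3 + 7·10 = 73 (mod 77).
From x ≡ 73 (mod 77) write x = 73 + 77t. Substituting into x ≡ 0 (mod 5) gives 77t ≡ 2 (mod 5), and since 2⁻¹ ≡ 3 (mod 5), t ≡ 1. Hence x ≡ 73 + 77·1 = 150 (mod 385).
From x ≡ 150 (mod 385) write x = 150 + 385t. Substituting into x ≡ 0 (mod 3) gives 385t ≡ 0 (mod 3), and since 1⁻¹ ≡ 1 (mod 3), t ≡ 0. Hence x ≡ 150 + 385·0 = 150 (mod 1155).
From x ≡ 150 (mod 1155) write x = 150 + 1155t. Substituting into x ≡ 10 (mod 13) gives 1155t ≡ 3 (mod 13), and since 11⁻¹ ≡ 6 (mod 13), t ≡ 5. Hence x ≡ 150 + 1155·5 = 5925 (mod 15015).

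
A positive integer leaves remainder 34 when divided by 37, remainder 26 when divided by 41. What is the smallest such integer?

108

Combine the congruences pairwise.
From n ≡ 34 (mod 37) write n = 34 + 37t. Substituting into n ≡ 26 (mod 41) gives 37t ≡ 33 (mod 41), and since 37⁻¹ ≡ 10 (mod 41), t ≡ 2. Hence n ≡ 34 + 37·2 = 108 (mod 1517).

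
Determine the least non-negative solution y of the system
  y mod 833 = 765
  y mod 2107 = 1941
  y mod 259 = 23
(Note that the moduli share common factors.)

Combine the congruences pairwise.
gcd(833, 2107) = 49 and 49 | (1941 − 765), so the pair is consistent; merging gives y ≡ 8262 (mod 35819), where 35819 = lcm(833, 2107).
gcd(35819, 259) = 7 and 7 | (23 − 8262), so the pair is consistent; merging gives y ≡ 151538 (mod 1325303), where 1325303 = lcm(35819, 259).
The solution is unique modulo lcm(833, 2107, 259) = 1325303.

151538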